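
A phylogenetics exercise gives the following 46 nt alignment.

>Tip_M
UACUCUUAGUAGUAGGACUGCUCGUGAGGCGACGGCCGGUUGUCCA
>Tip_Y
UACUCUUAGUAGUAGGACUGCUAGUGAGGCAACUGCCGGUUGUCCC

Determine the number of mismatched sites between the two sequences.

Mismatches occur at site 23 (C↔A), site 31 (G↔A), site 34 (G↔U), site 46 (A↔C).
That gives 4 mismatches out of 46 aligned sites, so the Hamming distance is 4.

4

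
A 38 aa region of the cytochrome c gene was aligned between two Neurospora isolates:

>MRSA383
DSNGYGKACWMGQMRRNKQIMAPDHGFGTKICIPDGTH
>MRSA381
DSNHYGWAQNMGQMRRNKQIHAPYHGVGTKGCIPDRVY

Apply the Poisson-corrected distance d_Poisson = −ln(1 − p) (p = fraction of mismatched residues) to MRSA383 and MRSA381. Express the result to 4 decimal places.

0.3417

Differing sites — 4:G/H; 7:K/W; 9:C/Q; 10:W/N; 21:M/H; 24:D/Y; 27:F/V; 31:I/G; 36:G/R; 37:T/V; 38:H/Y.
p = 11/38 = 0.289474.
d = −ln(1 − 0.289474) = −ln(0.710526) = 0.3417.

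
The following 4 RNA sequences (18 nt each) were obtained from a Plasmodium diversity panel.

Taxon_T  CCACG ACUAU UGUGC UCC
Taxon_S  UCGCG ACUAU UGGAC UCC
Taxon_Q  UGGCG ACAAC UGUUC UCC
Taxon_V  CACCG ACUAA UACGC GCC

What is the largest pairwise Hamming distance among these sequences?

9

Pairwise Hamming distances:
  Taxon_T vs Taxon_S: 4
  Taxon_T vs Taxon_Q: 6
  Taxon_T vs Taxon_V: 6
  Taxon_S vs Taxon_Q: 5
  Taxon_S vs Taxon_V: 8
  Taxon_Q vs Taxon_V: 9
The largest is 9, between Taxon_Q and Taxon_V.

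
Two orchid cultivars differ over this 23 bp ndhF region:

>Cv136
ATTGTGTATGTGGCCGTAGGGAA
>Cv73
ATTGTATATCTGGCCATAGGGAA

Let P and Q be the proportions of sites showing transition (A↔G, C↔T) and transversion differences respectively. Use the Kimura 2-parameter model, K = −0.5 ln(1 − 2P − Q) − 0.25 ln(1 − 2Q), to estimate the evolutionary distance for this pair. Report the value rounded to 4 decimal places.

Mismatches occur at site 6 (G/A, transition), site 10 (G/C, transversion), site 16 (G/A, transition).
Of the 3 differences, 2 transitions and 1 transversion over 23 sites: P = 2/23 = 0.086957, Q = 1/23 = 0.043478.
d = −0.5·ln(0.782608) − 0.25·ln(0.913044) = −0.5·(-0.245123) − 0.25·(-0.090971) = 0.1453.

0.1453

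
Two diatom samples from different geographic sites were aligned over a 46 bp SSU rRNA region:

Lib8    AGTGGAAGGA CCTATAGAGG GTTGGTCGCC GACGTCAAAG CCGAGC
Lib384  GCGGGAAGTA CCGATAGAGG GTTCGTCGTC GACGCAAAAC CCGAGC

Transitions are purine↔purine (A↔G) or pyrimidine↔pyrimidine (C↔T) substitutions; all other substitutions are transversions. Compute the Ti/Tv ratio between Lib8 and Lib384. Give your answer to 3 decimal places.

0.429

Differing sites — 1:A/G (Ti); 2:G/C (Tv); 3:T/G (Tv); 9:G/T (Tv); 13:T/G (Tv); 24:G/C (Tv); 29:C/T (Ti); 35:T/C (Ti); 36:C/A (Tv); 40:G/C (Tv).
Of the 10 differences, 3 transitions and 7 transversions, so Ti/Tv = 3/7 = 0.429.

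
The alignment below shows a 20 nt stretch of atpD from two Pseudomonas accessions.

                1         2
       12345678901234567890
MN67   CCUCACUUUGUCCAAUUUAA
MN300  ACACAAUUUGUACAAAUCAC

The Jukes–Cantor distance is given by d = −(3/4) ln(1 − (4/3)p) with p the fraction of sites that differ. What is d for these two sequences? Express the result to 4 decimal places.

0.4715

The sequences differ at positions 1 (C/A), 3 (U/A), 6 (C/A), 12 (C/A), 16 (U/A), 18 (U/C), 20 (A/C).
p = 7/20 = 0.350000.
d = −0.75 · ln(1 − (4/3)·0.350000) = −0.75 · ln(0.533333) = −0.75 · (-0.628609) = 0.4715.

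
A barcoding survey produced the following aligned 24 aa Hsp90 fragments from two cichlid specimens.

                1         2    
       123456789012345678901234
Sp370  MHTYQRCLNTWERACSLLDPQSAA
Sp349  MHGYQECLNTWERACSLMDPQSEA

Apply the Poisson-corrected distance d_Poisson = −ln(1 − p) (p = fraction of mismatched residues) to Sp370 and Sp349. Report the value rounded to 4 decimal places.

0.1823

Differing sites — 3:T/G; 6:R/E; 18:L/M; 23:A/E.
p = 4/24 = 0.166667.
d = −ln(1 − 0.166667) = −ln(0.833333) = 0.1823.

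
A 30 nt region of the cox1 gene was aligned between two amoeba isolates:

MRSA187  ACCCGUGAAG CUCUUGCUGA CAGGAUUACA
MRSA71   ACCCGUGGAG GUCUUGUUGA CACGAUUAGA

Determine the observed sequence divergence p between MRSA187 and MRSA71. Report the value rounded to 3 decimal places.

0.167

Differing sites — 8:A/G; 11:C/G; 17:C/U; 23:G/C; 29:C/G.
There are 5 differences over 30 sites, so p = 5/30 = 0.167.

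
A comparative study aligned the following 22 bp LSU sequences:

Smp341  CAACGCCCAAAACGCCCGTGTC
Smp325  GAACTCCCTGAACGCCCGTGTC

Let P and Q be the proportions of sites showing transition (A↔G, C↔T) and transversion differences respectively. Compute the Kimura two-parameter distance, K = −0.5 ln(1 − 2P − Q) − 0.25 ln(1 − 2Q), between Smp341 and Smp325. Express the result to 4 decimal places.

0.2085

The sequences differ at positions 1 (C/G, transversion), 5 (G/T, transversion), 9 (A/T, transversion), 10 (A/G, transition).
Of the 4 differences, 1 transition and 3 transversions over 22 sites: P = 1/22 = 0.045455, Q = 3/22 = 0.136364.
d = −0.5·ln(0.772726) − 0.25·ln(0.727272) = −0.5·(-0.257831) − 0.25·(-0.318455) = 0.2085.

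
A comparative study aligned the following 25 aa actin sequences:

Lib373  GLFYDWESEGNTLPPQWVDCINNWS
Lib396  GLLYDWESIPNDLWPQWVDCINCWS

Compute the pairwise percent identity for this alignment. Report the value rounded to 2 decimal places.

76.00%

Differing sites — 3:F/L; 9:E/I; 10:G/P; 12:T/D; 14:P/W; 23:N/C.
19 of the 25 sites match, so the percent identity is 19/25 × 100 = 76.00%.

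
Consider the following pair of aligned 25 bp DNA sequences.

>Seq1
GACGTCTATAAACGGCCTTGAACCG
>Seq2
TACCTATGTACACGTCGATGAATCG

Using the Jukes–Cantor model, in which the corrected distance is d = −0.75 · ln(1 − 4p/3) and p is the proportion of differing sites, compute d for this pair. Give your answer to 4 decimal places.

0.4904

Differing sites — 1:G/T; 4:G/C; 6:C/A; 8:A/G; 11:A/C; 15:G/T; 17:C/G; 18:T/A; 23:C/T.
p = 9/25 = 0.360000.
d = −0.75 · ln(1 − (4/3)·0.360000) = −0.75 · ln(0.520000) = −0.75 · (-0.653926) = 0.4904.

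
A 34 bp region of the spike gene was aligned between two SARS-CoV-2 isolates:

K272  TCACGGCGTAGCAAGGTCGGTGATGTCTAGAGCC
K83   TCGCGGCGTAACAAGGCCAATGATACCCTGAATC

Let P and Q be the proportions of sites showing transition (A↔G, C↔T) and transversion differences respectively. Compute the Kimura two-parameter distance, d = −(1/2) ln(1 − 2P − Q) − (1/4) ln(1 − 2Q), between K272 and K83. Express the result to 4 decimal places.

0.4959

The sequences differ at positions 3 (A/G, transition), 11 (G/A, transition), 17 (T/C, transition), 19 (G/A, transition), 20 (G/A, transition), 25 (G/A, transition), 26 (T/C, transition), 28 (T/C, transition), 29 (A/T, transversion), 32 (G/A, transition), 33 (C/T, transition).
Of the 11 differences, 10 transitions and 1 transversion over 34 sites: P = 10/34 = 0.294118, Q = 1/34 = 0.029412.
d = −0.5·ln(0.382352) − 0.25·ln(0.941176) = −0.5·(-0.961414) − 0.25·(-0.060625) = 0.4959.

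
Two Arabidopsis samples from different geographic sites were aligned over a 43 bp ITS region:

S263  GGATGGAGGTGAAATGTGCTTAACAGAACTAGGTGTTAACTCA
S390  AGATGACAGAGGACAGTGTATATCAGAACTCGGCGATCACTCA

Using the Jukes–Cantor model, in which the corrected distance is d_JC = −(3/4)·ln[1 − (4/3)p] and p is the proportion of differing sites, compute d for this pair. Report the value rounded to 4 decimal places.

The sequences differ at positions 1 (G/A), 6 (G/A), 7 (A/C), 8 (G/A), 10 (T/A), 12 (A/G), 14 (A/C), 15 (T/A), 19 (C/T), 20 (T/A), 23 (A/T), 31 (A/C), 34 (T/C), 36 (T/A), 38 (A/C).
p = 15/43 = 0.348837.
d = −0.75 · ln(1 − (4/3)·0.348837) = −0.75 · ln(0.534884) = −0.75 · (-0.625705) = 0.4693.

0.4693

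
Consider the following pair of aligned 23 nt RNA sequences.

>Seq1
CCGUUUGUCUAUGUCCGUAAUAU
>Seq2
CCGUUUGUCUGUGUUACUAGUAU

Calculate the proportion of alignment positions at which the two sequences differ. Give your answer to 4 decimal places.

Mismatches occur at site 11 (A↔G), site 15 (C↔U), site 16 (C↔A), site 17 (G↔C), site 20 (A↔G).
There are 5 differences over 23 sites, so p = 5/23 = 0.2174.

0.2174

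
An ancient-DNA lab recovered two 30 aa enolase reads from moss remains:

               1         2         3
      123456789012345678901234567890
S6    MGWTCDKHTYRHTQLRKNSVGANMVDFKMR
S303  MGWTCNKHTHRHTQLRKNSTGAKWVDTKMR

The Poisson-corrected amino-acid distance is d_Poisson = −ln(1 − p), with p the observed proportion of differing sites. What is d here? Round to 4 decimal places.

0.2231

The sequences differ at positions 6 (D/N), 10 (Y/H), 20 (V/T), 23 (N/K), 24 (M/W), 27 (F/T).
p = 6/30 = 0.200000.
d = −ln(1 − 0.200000) = −ln(0.800000) = 0.2231.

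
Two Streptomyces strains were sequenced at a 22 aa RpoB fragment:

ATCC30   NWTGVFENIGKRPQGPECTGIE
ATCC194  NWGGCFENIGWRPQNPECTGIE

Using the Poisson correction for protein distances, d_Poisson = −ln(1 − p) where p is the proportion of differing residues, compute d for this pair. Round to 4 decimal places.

0.2007

Differing sites — 3:T/G; 5:V/C; 11:K/W; 15:G/N.
p = 4/22 = 0.181818.
d = −ln(1 − 0.181818) = −ln(0.818182) = 0.2007.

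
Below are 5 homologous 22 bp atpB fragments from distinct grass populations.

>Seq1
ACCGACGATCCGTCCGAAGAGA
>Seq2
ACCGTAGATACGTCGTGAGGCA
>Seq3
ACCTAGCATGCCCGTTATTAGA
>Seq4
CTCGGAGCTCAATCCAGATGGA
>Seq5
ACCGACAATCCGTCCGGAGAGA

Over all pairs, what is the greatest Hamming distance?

Pairwise Hamming distances:
  Seq1 vs Seq2: 8
  Seq1 vs Seq3: 11
  Seq1 vs Seq4: 11
  Seq1 vs Seq5: 2
  Seq2 vs Seq3: 14
  Seq2 vs Seq4: 11
  Seq2 vs Seq5: 8
  Seq3 vs Seq4: 17
  Seq3 vs Seq5: 12
  Seq4 vs Seq5: 11
The largest is 17, between Seq3 and Seq4.

17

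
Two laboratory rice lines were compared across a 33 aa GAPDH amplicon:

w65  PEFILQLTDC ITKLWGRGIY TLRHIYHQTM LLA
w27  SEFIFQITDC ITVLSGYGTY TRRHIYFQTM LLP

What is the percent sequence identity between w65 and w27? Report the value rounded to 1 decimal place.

Mismatches occur at site 1 (P/S), site 5 (L/F), site 7 (L/I), site 13 (K/V), site 15 (W/S), site 17 (R/Y), site 19 (I/T), site 22 (L/R), site 27 (H/F), site 33 (A/P).
23 of the 33 sites match, so the percent identity is 23/33 × 100 = 69.7%.

69.7%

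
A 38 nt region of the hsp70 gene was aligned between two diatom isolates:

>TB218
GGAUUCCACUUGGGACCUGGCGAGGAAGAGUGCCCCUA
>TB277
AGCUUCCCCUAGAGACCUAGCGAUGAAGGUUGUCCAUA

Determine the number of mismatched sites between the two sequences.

11

Mismatches occur at site 1 (G/A), site 3 (A/C), site 8 (A/C), site 11 (U/A), site 13 (G/A), site 19 (G/A), site 24 (G/U), site 29 (A/G), site 30 (G/U), site 33 (C/U), site 36 (C/A).
That gives 11 mismatches out of 38 aligned sites, so the Hamming distance is 11.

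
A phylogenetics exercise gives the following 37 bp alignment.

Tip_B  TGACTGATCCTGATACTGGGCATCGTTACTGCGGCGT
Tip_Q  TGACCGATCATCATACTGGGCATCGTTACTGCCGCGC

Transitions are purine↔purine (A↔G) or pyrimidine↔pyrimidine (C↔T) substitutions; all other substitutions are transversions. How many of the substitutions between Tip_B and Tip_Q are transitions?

2

The sequences differ at positions 5 (T/C, transition), 10 (C/A, transversion), 12 (G/C, transversion), 33 (G/C, transversion), 37 (T/C, transition).
Of the 5 differences, 2 transitions and 3 transversions, so the answer is 2.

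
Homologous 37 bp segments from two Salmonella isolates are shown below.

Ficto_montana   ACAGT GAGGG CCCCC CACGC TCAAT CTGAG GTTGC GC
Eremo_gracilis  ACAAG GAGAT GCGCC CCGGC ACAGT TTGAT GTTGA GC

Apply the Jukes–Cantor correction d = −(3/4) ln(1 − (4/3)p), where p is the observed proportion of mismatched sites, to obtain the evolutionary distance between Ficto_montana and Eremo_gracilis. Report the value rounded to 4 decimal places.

The sequences differ at positions 4 (G/A), 5 (T/G), 9 (G/A), 10 (G/T), 11 (C/G), 13 (C/G), 17 (A/C), 18 (C/G), 21 (T/A), 24 (A/G), 26 (C/T), 30 (G/T), 35 (C/A).
p = 13/37 = 0.351351.
d = −0.75 · ln(1 − (4/3)·0.351351) = −0.75 · ln(0.531532) = −0.75 · (-0.631992) = 0.4740.

0.4740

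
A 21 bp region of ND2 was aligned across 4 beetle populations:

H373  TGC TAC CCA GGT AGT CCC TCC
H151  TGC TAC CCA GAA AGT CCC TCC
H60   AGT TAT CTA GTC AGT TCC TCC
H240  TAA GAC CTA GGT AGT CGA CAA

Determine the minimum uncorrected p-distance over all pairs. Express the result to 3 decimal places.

Pairwise Hamming distances:
  H373 vs H151: 2
  H373 vs H60: 7
  H373 vs H240: 9
  H151 vs H60: 7
  H151 vs H240: 11
  H60 vs H240: 13
The smallest is 2 mismatches, between H373 and H151; p = 2/21 = 0.095.

0.095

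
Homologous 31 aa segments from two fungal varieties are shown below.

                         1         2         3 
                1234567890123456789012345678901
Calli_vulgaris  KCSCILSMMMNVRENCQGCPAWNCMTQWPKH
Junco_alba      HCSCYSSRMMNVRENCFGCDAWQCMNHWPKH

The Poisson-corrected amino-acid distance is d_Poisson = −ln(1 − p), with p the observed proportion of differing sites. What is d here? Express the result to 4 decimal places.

Mismatches occur at site 1 (K→H), site 5 (I→Y), site 6 (L→S), site 8 (M→R), site 17 (Q→F), site 20 (P→D), site 23 (N→Q), site 26 (T→N), site 27 (Q→H).
p = 9/31 = 0.290323.
d = −ln(1 − 0.290323) = −ln(0.709677) = 0.3429.

0.3429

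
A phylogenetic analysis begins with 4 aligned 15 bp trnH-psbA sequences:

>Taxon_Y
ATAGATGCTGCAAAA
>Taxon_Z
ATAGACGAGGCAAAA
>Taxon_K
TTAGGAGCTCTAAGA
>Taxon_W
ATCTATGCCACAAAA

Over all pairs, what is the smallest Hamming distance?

Pairwise Hamming distances:
  Taxon_Y vs Taxon_Z: 3
  Taxon_Y vs Taxon_K: 6
  Taxon_Y vs Taxon_W: 4
  Taxon_Z vs Taxon_K: 8
  Taxon_Z vs Taxon_W: 6
  Taxon_K vs Taxon_W: 9
The smallest is 3, between Taxon_Y and Taxon_Z.

3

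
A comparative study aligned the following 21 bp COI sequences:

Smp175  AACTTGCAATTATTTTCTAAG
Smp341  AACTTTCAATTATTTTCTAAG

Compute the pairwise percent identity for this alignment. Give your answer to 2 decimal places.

95.24%

Differing sites — 6:G/T.
20 of the 21 sites match, so the percent identity is 20/21 × 100 = 95.24%.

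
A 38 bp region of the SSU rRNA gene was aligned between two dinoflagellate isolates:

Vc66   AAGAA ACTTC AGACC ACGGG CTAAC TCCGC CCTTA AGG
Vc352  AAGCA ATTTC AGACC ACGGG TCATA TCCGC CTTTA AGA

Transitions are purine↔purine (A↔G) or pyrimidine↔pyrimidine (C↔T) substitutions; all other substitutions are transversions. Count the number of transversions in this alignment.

The sequences differ at positions 4 (A/C, transversion), 7 (C/T, transition), 21 (C/T, transition), 22 (T/C, transition), 24 (A/T, transversion), 25 (C/A, transversion), 32 (C/T, transition), 38 (G/A, transition).
Of the 8 differences, 5 transitions and 3 transversions, so the answer is 3.

3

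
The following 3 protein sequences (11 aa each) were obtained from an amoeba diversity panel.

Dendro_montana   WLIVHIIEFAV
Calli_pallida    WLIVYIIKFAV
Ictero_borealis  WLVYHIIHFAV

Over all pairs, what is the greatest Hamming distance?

4

Pairwise Hamming distances:
  Dendro_montana vs Calli_pallida: 2
  Dendro_montana vs Ictero_borealis: 3
  Calli_pallida vs Ictero_borealis: 4
The largest is 4, between Calli_pallida and Ictero_borealis.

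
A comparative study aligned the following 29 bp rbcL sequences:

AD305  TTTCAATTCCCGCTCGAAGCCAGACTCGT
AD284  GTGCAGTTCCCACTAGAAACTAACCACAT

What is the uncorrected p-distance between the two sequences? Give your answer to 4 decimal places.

Mismatches occur at site 1 (T↔G), site 3 (T↔G), site 6 (A↔G), site 12 (G↔A), site 15 (C↔A), site 19 (G↔A), site 21 (C↔T), site 23 (G↔A), site 24 (A↔C), site 26 (T↔A), site 28 (G↔A).
There are 11 differences over 29 sites, so p = 11/29 = 0.3793.

0.3793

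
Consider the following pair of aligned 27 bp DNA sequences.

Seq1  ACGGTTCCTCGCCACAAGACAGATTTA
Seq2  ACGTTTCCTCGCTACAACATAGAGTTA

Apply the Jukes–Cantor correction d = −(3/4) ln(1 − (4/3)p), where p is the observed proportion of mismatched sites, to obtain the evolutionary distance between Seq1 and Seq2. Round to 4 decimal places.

Differing sites — 4:G/T; 13:C/T; 18:G/C; 20:C/T; 24:T/G.
p = 5/27 = 0.185185.
d = −0.75 · ln(1 − (4/3)·0.185185) = −0.75 · ln(0.753087) = −0.75 · (-0.283575) = 0.2127.

0.2127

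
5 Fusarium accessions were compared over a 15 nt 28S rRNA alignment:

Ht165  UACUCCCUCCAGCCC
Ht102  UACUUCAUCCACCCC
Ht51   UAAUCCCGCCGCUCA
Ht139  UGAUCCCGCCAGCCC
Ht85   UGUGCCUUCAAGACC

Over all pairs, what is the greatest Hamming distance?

Pairwise Hamming distances:
  Ht165 vs Ht102: 3
  Ht165 vs Ht51: 6
  Ht165 vs Ht139: 3
  Ht165 vs Ht85: 6
  Ht102 vs Ht51: 7
  Ht102 vs Ht139: 6
  Ht102 vs Ht85: 8
  Ht51 vs Ht139: 5
  Ht51 vs Ht85: 10
  Ht139 vs Ht85: 6
The largest is 10, between Ht51 and Ht85.

10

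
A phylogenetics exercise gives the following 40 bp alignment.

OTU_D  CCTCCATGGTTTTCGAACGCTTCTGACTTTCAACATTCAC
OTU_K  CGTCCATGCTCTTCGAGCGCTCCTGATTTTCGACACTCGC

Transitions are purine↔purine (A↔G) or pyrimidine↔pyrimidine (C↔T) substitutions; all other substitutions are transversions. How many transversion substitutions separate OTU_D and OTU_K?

2

The sequences differ at positions 2 (C/G, transversion), 9 (G/C, transversion), 11 (T/C, transition), 17 (A/G, transition), 22 (T/C, transition), 27 (C/T, transition), 32 (A/G, transition), 36 (T/C, transition), 39 (A/G, transition).
Of the 9 differences, 7 transitions and 2 transversions, so the answer is 2.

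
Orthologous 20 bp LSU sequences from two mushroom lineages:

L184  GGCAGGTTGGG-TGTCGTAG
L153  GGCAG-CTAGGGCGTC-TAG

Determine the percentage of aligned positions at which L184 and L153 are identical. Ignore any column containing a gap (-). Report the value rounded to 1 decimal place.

82.4%

Excluding the 3 gap columns leaves 17 comparable sites.
Differing sites — 7:T/C; 9:G/A; 13:T/C.
14 of the 17 comparable sites match, so the percent identity is 14/17 × 100 = 82.4%.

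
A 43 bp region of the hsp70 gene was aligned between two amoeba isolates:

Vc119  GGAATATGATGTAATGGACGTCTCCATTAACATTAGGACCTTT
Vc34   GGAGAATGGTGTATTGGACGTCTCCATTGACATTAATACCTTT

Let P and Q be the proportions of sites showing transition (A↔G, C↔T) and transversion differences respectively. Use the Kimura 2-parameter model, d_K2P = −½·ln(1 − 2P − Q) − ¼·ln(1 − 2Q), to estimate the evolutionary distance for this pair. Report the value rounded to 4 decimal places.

0.1853

Mismatches occur at site 4 (A→G, transition), site 5 (T→A, transversion), site 9 (A→G, transition), site 14 (A→T, transversion), site 29 (A→G, transition), site 36 (G→A, transition), site 37 (G→T, transversion).
Of the 7 differences, 4 transitions and 3 transversions over 43 sites: P = 4/43 = 0.093023, Q = 3/43 = 0.069767.
d = −0.5·ln(0.744187) − 0.25·ln(0.860466) = −0.5·(-0.295463) − 0.25·(-0.150281) = 0.1853.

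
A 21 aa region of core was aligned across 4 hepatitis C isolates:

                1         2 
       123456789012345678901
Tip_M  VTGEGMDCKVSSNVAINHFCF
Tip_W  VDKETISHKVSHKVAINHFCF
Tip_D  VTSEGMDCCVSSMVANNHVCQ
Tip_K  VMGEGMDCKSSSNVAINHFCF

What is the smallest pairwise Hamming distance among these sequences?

Pairwise Hamming distances:
  Tip_M vs Tip_W: 8
  Tip_M vs Tip_D: 6
  Tip_M vs Tip_K: 2
  Tip_W vs Tip_D: 12
  Tip_W vs Tip_K: 9
  Tip_D vs Tip_K: 8
The smallest is 2, between Tip_M and Tip_K.

2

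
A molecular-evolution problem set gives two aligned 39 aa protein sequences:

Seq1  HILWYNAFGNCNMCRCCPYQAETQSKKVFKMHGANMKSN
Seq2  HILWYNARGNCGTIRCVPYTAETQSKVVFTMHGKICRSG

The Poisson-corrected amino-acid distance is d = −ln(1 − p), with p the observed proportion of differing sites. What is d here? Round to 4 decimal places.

The sequences differ at positions 8 (F/R), 12 (N/G), 13 (M/T), 14 (C/I), 17 (C/V), 20 (Q/T), 27 (K/V), 30 (K/T), 34 (A/K), 35 (N/I), 36 (M/C), 37 (K/R), 39 (N/G).
p = 13/39 = 0.333333.
d = −ln(1 − 0.333333) = −ln(0.666667) = 0.4055.

0.4055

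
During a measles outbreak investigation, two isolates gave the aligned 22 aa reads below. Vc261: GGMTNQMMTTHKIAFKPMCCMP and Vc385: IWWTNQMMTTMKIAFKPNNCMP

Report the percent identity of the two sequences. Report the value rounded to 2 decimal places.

72.73%

Differing sites — 1:G/I; 2:G/W; 3:M/W; 11:H/M; 18:M/N; 19:C/N.
16 of the 22 sites match, so the percent identity is 16/22 × 100 = 72.73%.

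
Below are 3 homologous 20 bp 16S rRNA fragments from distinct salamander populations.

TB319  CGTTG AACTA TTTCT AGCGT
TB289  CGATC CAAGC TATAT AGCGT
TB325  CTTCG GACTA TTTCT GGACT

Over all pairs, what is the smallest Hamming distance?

6

Pairwise Hamming distances:
  TB319 vs TB289: 8
  TB319 vs TB325: 6
  TB289 vs TB325: 13
The smallest is 6, between TB319 and TB325.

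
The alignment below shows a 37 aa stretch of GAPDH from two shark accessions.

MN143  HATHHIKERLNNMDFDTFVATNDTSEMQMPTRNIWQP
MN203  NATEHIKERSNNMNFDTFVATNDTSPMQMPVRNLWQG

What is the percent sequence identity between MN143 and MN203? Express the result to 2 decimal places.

The sequences differ at positions 1 (H/N), 4 (H/E), 10 (L/S), 14 (D/N), 26 (E/P), 31 (T/V), 34 (I/L), 37 (P/G).
29 of the 37 sites match, so the percent identity is 29/37 × 100 = 78.38%.

78.38%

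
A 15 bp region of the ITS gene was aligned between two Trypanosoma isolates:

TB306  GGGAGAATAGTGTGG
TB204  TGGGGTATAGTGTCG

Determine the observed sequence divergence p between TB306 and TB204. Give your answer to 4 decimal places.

0.2667

Mismatches occur at site 1 (G↔T), site 4 (A↔G), site 6 (A↔T), site 14 (G↔C).
There are 4 differences over 15 sites, so p = 4/15 = 0.2667.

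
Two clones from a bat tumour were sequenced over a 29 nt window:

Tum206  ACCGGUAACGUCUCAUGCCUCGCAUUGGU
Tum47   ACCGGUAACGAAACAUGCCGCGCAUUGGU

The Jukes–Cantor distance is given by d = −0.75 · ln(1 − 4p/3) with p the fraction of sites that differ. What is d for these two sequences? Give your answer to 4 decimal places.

Differing sites — 11:U/A; 12:C/A; 13:U/A; 20:U/G.
p = 4/29 = 0.137931.
d = −0.75 · ln(1 − (4/3)·0.137931) = −0.75 · ln(0.816092) = −0.75 · (-0.203228) = 0.1524.

0.1524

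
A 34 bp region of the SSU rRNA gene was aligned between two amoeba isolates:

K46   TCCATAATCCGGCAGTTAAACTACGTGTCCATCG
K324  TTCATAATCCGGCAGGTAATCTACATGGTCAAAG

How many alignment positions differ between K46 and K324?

Mismatches occur at site 2 (C↔T), site 16 (T↔G), site 20 (A↔T), site 25 (G↔A), site 28 (T↔G), site 29 (C↔T), site 32 (T↔A), site 33 (C↔A).
That gives 8 mismatches out of 34 aligned sites, so the Hamming distance is 8.

8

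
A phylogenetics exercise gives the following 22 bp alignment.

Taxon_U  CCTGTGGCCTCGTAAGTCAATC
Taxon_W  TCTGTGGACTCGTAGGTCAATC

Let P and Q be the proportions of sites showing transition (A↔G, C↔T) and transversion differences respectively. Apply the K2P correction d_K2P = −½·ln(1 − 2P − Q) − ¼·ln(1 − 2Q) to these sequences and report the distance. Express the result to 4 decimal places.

Mismatches occur at site 1 (C↔T, transition), site 8 (C↔A, transversion), site 15 (A↔G, transition).
Of the 3 differences, 2 transitions and 1 transversion over 22 sites: P = 2/22 = 0.090909, Q = 1/22 = 0.045455.
d = −0.5·ln(0.772727) − 0.25·ln(0.909090) = −0.5·(-0.257829) − 0.25·(-0.095311) = 0.1527.

0.1527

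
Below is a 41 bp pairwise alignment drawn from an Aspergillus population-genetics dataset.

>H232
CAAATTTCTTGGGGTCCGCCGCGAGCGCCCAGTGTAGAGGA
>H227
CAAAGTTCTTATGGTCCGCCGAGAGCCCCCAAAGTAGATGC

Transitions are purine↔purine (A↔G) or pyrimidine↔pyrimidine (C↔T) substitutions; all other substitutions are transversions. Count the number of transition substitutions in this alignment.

2

Mismatches occur at site 5 (T/G, transversion), site 11 (G/A, transition), site 12 (G/T, transversion), site 22 (C/A, transversion), site 27 (G/C, transversion), site 32 (G/A, transition), site 33 (T/A, transversion), site 39 (G/T, transversion), site 41 (A/C, transversion).
Of the 9 differences, 2 transitions and 7 transversions, so the answer is 2.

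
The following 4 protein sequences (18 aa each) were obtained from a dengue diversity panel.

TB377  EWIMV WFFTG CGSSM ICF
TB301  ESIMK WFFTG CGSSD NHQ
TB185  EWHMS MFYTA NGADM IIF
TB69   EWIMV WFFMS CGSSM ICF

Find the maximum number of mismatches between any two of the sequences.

Pairwise Hamming distances:
  TB377 vs TB301: 6
  TB377 vs TB185: 9
  TB377 vs TB69: 2
  TB301 vs TB185: 13
  TB301 vs TB69: 8
  TB185 vs TB69: 10
The largest is 13, between TB301 and TB185.

13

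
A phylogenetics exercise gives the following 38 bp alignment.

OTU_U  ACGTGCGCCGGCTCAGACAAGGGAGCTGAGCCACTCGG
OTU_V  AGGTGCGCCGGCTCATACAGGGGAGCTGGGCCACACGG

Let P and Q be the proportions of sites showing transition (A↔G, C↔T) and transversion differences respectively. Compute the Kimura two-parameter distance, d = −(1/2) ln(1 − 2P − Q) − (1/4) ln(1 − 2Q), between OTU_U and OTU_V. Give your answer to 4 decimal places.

0.1448

Mismatches occur at site 2 (C/G, transversion), site 16 (G/T, transversion), site 20 (A/G, transition), site 29 (A/G, transition), site 35 (T/A, transversion).
Of the 5 differences, 2 transitions and 3 transversions over 38 sites: P = 2/38 = 0.052632, Q = 3/38 = 0.078947.
d = −0.5·ln(0.815789) − 0.25·ln(0.842106) = −0.5·(-0.203600) − 0.25·(-0.171849) = 0.1448.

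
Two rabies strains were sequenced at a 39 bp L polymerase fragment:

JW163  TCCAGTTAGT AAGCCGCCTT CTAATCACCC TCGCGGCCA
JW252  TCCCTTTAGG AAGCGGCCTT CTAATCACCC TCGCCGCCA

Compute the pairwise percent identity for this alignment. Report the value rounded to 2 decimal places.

Mismatches occur at site 4 (A↔C), site 5 (G↔T), site 10 (T↔G), site 15 (C↔G), site 35 (G↔C).
34 of the 39 sites match, so the percent identity is 34/39 × 100 = 87.18%.

87.18%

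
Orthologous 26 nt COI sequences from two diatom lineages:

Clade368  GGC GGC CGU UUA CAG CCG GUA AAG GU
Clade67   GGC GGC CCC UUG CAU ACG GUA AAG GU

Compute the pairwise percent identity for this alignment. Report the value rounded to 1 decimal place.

80.8%

Differing sites — 8:G/C; 9:U/C; 12:A/G; 15:G/U; 16:C/A.
21 of the 26 sites match, so the percent identity is 21/26 × 100 = 80.8%.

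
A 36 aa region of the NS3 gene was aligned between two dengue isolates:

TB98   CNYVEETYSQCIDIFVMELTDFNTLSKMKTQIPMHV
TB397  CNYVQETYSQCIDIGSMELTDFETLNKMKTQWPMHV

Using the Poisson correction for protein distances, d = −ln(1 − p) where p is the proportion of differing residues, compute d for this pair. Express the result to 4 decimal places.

0.1823

The sequences differ at positions 5 (E/Q), 15 (F/G), 16 (V/S), 23 (N/E), 26 (S/N), 32 (I/W).
p = 6/36 = 0.166667.
d = −ln(1 − 0.166667) = −ln(0.833333) = 0.1823.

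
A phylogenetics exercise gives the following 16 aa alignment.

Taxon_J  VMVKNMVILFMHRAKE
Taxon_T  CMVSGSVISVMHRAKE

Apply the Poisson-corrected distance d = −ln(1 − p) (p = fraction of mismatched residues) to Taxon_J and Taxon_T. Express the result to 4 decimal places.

The sequences differ at positions 1 (V/C), 4 (K/S), 5 (N/G), 6 (M/S), 9 (L/S), 10 (F/V).
p = 6/16 = 0.375000.
d = −ln(1 − 0.375000) = −ln(0.625000) = 0.4700.

0.4700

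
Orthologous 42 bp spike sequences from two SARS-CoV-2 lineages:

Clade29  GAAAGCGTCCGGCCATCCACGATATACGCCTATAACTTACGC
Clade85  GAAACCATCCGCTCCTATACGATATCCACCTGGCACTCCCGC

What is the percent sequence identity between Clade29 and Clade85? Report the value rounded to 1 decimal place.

Mismatches occur at site 5 (G/C), site 7 (G/A), site 12 (G/C), site 13 (C/T), site 15 (A/C), site 17 (C/A), site 18 (C/T), site 26 (A/C), site 28 (G/A), site 32 (A/G), site 33 (T/G), site 34 (A/C), site 38 (T/C), site 39 (A/C).
28 of the 42 sites match, so the percent identity is 28/42 × 100 = 66.7%.

66.7%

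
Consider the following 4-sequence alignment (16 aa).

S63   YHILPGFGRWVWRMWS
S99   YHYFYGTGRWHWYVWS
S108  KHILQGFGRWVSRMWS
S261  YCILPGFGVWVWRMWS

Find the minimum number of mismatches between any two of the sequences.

Pairwise Hamming distances:
  S63 vs S99: 7
  S63 vs S108: 3
  S63 vs S261: 2
  S99 vs S108: 9
  S99 vs S261: 9
  S108 vs S261: 5
The smallest is 2, between S63 and S261.

2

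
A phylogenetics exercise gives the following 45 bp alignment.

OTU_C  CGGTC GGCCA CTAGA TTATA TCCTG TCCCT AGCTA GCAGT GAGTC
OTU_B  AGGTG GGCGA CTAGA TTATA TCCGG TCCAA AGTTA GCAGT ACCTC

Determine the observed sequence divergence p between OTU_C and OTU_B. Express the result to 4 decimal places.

Mismatches occur at site 1 (C→A), site 5 (C→G), site 9 (C→G), site 24 (T→G), site 29 (C→A), site 30 (T→A), site 33 (C→T), site 41 (G→A), site 42 (A→C), site 43 (G→C).
There are 10 differences over 45 sites, so p = 10/45 = 0.2222.

0.2222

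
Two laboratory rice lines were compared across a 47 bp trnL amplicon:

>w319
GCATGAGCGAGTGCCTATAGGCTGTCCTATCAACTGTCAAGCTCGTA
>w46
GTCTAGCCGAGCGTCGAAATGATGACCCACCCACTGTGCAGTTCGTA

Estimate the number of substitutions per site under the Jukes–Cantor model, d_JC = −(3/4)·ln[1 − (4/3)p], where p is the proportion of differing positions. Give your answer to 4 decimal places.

0.5360

Differing sites — 2:C/T; 3:A/C; 5:G/A; 6:A/G; 7:G/C; 12:T/C; 14:C/T; 16:T/G; 18:T/A; 20:G/T; 22:C/A; 25:T/A; 28:T/C; 30:T/C; 32:A/C; 38:C/G; 39:A/C; 42:C/T.
p = 18/47 = 0.382979.
d = −0.75 · ln(1 − (4/3)·0.382979) = −0.75 · ln(0.489361) = −0.75 · (-0.714655) = 0.5360.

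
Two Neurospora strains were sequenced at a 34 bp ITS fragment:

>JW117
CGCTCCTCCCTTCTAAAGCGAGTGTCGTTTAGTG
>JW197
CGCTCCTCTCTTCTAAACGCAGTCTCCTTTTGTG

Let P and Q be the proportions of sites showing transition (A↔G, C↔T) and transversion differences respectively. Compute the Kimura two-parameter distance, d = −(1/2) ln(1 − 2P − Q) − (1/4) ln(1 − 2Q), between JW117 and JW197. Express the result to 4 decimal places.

Differing sites — 9:C/T (Ti); 18:G/C (Tv); 19:C/G (Tv); 20:G/C (Tv); 24:G/C (Tv); 27:G/C (Tv); 31:A/T (Tv).
Of the 7 differences, 1 transition and 6 transversions over 34 sites: P = 1/34 = 0.029412, Q = 6/34 = 0.176471.
d = −0.5·ln(0.764705) − 0.25·ln(0.647058) = −0.5·(-0.268265) − 0.25·(-0.435319) = 0.2430.

0.2430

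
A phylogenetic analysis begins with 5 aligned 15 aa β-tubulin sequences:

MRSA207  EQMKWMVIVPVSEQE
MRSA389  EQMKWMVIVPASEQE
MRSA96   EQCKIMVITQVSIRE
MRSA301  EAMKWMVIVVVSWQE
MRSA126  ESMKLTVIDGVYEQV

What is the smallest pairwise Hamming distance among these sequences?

Pairwise Hamming distances:
  MRSA207 vs MRSA389: 1
  MRSA207 vs MRSA96: 6
  MRSA207 vs MRSA301: 3
  MRSA207 vs MRSA126: 7
  MRSA389 vs MRSA96: 7
  MRSA389 vs MRSA301: 4
  MRSA389 vs MRSA126: 8
  MRSA96 vs MRSA301: 7
  MRSA96 vs MRSA126: 10
  MRSA301 vs MRSA126: 8
The smallest is 1, between MRSA207 and MRSA389.

1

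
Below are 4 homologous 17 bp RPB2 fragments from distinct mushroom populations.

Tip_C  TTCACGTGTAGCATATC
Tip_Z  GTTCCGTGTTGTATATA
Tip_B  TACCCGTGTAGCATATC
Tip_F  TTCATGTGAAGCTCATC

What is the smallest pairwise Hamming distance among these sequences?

2

Pairwise Hamming distances:
  Tip_C vs Tip_Z: 6
  Tip_C vs Tip_B: 2
  Tip_C vs Tip_F: 4
  Tip_Z vs Tip_B: 6
  Tip_Z vs Tip_F: 10
  Tip_B vs Tip_F: 6
The smallest is 2, between Tip_C and Tip_B.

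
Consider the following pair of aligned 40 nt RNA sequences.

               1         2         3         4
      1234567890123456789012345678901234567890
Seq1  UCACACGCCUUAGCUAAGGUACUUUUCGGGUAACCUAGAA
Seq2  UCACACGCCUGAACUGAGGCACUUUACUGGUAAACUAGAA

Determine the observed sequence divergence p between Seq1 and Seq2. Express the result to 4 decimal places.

0.1750

Mismatches occur at site 11 (U/G), site 13 (G/A), site 16 (A/G), site 20 (U/C), site 26 (U/A), site 28 (G/U), site 34 (C/A).
There are 7 differences over 40 sites, so p = 7/40 = 0.1750.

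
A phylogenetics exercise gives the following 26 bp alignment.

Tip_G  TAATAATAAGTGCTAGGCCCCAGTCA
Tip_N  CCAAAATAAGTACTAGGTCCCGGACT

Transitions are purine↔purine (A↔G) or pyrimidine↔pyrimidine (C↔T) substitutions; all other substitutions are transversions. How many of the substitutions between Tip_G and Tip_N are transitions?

4

Differing sites — 1:T/C (Ti); 2:A/C (Tv); 4:T/A (Tv); 12:G/A (Ti); 18:C/T (Ti); 22:A/G (Ti); 24:T/A (Tv); 26:A/T (Tv).
Of the 8 differences, 4 transitions and 4 transversions, so the answer is 4.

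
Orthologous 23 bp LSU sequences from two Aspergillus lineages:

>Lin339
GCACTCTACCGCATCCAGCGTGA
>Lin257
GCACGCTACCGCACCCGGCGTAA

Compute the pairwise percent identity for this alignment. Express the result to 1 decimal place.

Differing sites — 5:T/G; 14:T/C; 17:A/G; 22:G/A.
19 of the 23 sites match, so the percent identity is 19/23 × 100 = 82.6%.

82.6%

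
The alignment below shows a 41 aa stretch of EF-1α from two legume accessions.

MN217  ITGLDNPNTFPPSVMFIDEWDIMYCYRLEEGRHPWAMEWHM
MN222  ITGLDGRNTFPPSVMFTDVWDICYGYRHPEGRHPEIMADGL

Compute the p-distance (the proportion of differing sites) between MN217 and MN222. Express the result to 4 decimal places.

0.3415

The sequences differ at positions 6 (N/G), 7 (P/R), 17 (I/T), 19 (E/V), 23 (M/C), 25 (C/G), 28 (L/H), 29 (E/P), 35 (W/E), 36 (A/I), 38 (E/A), 39 (W/D), 40 (H/G), 41 (M/L).
There are 14 differences over 41 sites, so p = 14/41 = 0.3415.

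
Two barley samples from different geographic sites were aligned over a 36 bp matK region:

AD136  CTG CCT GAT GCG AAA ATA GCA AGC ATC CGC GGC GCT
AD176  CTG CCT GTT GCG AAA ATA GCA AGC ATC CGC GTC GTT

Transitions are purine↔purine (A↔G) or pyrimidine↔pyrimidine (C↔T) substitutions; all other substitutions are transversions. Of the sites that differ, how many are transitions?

1

The sequences differ at positions 8 (A/T, transversion), 32 (G/T, transversion), 35 (C/T, transition).
Of the 3 differences, 1 transition and 2 transversions, so the answer is 1.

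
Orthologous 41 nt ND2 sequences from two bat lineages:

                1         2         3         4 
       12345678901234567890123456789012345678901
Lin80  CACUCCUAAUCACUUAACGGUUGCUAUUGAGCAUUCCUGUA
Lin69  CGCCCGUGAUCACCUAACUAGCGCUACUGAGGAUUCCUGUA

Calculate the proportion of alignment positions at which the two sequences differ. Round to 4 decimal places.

The sequences differ at positions 2 (A/G), 4 (U/C), 6 (C/G), 8 (A/G), 14 (U/C), 19 (G/U), 20 (G/A), 21 (U/G), 22 (U/C), 27 (U/C), 32 (C/G).
There are 11 differences over 41 sites, so p = 11/41 = 0.2683.

0.2683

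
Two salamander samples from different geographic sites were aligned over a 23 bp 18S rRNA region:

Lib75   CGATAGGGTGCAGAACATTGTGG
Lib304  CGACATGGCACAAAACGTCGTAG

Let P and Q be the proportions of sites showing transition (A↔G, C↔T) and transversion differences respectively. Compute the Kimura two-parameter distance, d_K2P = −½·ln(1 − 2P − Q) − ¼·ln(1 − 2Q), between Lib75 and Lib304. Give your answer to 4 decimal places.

0.5508

Mismatches occur at site 4 (T↔C, transition), site 6 (G↔T, transversion), site 9 (T↔C, transition), site 10 (G↔A, transition), site 13 (G↔A, transition), site 17 (A↔G, transition), site 19 (T↔C, transition), site 22 (G↔A, transition).
Of the 8 differences, 7 transitions and 1 transversion over 23 sites: P = 7/23 = 0.304348, Q = 1/23 = 0.043478.
d = −0.5·ln(0.347826) − 0.25·ln(0.913044) = −0.5·(-1.056053) − 0.25·(-0.090971) = 0.5508.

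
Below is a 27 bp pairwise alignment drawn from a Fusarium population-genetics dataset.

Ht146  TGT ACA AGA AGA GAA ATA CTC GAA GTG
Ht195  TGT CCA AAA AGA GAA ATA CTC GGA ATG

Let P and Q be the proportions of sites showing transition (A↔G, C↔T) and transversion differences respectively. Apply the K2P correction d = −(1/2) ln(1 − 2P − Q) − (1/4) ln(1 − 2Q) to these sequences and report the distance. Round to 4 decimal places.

Differing sites — 4:A/C (Tv); 8:G/A (Ti); 23:A/G (Ti); 25:G/A (Ti).
Of the 4 differences, 3 transitions and 1 transversion over 27 sites: P = 3/27 = 0.111111, Q = 1/27 = 0.037037.
d = −0.5·ln(0.740741) − 0.25·ln(0.925926) = −0.5·(-0.300104) − 0.25·(-0.076961) = 0.1693.

0.1693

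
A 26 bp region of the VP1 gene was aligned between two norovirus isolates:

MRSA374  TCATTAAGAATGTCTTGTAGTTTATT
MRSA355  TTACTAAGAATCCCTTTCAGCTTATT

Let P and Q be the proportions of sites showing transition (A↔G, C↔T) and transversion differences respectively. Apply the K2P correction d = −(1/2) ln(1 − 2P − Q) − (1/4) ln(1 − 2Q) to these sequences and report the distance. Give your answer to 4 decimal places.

0.3513

Differing sites — 2:C/T (Ti); 4:T/C (Ti); 12:G/C (Tv); 13:T/C (Ti); 17:G/T (Tv); 18:T/C (Ti); 21:T/C (Ti).
Of the 7 differences, 5 transitions and 2 transversions over 26 sites: P = 5/26 = 0.192308, Q = 2/26 = 0.076923.
d = −0.5·ln(0.538461) − 0.25·ln(0.846154) = −0.5·(-0.619040) − 0.25·(-0.167054) = 0.3513.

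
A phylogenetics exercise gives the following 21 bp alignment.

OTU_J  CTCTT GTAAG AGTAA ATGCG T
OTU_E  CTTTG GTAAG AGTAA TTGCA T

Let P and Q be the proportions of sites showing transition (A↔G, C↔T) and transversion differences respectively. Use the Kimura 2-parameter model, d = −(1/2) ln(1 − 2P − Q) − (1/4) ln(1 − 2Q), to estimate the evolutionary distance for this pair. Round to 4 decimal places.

0.2211

Differing sites — 3:C/T (Ti); 5:T/G (Tv); 16:A/T (Tv); 20:G/A (Ti).
Of the 4 differences, 2 transitions and 2 transversions over 21 sites: P = 2/21 = 0.095238, Q = 2/21 = 0.095238.
d = −0.5·ln(0.714286) − 0.25·ln(0.809524) = −0.5·(-0.336472) − 0.25·(-0.211309) = 0.2211.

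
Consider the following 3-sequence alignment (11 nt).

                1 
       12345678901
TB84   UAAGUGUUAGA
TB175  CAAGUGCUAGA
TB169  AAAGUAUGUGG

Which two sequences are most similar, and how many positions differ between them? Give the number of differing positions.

Pairwise Hamming distances:
  TB84 vs TB175: 2
  TB84 vs TB169: 5
  TB175 vs TB169: 6
The smallest is 2, between TB84 and TB175.

2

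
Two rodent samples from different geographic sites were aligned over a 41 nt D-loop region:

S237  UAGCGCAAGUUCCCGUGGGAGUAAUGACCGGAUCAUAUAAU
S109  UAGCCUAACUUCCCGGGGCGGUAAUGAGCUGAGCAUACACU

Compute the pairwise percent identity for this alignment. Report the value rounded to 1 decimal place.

73.2%

The sequences differ at positions 5 (G/C), 6 (C/U), 9 (G/C), 16 (U/G), 19 (G/C), 20 (A/G), 28 (C/G), 30 (G/U), 33 (U/G), 38 (U/C), 40 (A/C).
30 of the 41 sites match, so the percent identity is 30/41 × 100 = 73.2%.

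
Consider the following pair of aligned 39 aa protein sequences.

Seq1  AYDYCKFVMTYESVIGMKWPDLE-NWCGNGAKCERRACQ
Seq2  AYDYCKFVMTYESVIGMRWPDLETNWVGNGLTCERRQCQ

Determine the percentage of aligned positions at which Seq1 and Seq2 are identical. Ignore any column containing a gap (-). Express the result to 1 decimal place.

Excluding the 1 gap column leaves 38 comparable sites.
The sequences differ at positions 18 (K/R), 27 (C/V), 31 (A/L), 32 (K/T), 37 (A/Q).
33 of the 38 comparable sites match, so the percent identity is 33/38 × 100 = 86.8%.

86.8%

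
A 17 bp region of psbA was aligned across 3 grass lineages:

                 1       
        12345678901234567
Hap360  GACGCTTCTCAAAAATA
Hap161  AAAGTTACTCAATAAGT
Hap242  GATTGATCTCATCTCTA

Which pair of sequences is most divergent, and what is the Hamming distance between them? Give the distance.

12

Pairwise Hamming distances:
  Hap360 vs Hap161: 7
  Hap360 vs Hap242: 8
  Hap161 vs Hap242: 12
The largest is 12, between Hap161 and Hap242.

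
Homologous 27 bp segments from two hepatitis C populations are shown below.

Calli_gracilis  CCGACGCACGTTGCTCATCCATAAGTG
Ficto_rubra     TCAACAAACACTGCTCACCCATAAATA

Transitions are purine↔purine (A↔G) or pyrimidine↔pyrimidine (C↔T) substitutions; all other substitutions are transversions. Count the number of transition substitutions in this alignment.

8

Mismatches occur at site 1 (C→T, transition), site 3 (G→A, transition), site 6 (G→A, transition), site 7 (C→A, transversion), site 10 (G→A, transition), site 11 (T→C, transition), site 18 (T→C, transition), site 25 (G→A, transition), site 27 (G→A, transition).
Of the 9 differences, 8 transitions and 1 transversion, so the answer is 8.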